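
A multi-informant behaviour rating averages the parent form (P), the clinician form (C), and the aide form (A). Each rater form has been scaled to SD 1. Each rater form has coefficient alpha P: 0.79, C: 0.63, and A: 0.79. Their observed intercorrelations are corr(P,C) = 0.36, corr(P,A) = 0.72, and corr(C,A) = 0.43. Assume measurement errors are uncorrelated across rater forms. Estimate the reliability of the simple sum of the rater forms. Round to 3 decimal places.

0.869

Var(P+C+A) = 3 + 2·[0.36 + 0.72 + 0.43] = 3 + 3.02 = 6.02.
Under uncorrelated errors the observed covariances equal the true-score covariances, so only the own-variance terms attenuate.
True-score variance = [0.79 + 0.63 + 0.79] + 3.02 = 2.21 + 3.02 = 5.23.
Reliability = 5.23 / 6.02 = 0.869.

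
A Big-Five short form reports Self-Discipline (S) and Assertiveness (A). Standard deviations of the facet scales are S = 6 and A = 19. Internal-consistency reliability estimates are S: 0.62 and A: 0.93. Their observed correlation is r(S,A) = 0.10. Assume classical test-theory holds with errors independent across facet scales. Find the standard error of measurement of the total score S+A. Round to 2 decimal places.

6.24

Var(total) = 397 + 22.8 = 419.8.
True-score variance = 358.05 + 22.8 = 380.85, so reliability = 0.9072.
Error variance = 419.8 − 380.85 = 38.95; SEM = √38.95 = 6.24.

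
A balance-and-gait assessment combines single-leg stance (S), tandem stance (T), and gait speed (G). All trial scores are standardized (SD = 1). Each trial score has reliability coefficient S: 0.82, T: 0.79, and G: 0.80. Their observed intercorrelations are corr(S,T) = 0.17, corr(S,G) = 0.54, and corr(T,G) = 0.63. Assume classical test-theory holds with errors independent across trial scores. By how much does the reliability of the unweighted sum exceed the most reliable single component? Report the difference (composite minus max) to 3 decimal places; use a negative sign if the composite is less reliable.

Var(sum) = 3 + 2.68 = 5.68; true-score variance = 2.41 + 2.68 = 5.09; composite reliability = 0.8961.
Max component reliability = 0.8200.
Difference = 0.8961 − 0.8200 = 0.076.

0.076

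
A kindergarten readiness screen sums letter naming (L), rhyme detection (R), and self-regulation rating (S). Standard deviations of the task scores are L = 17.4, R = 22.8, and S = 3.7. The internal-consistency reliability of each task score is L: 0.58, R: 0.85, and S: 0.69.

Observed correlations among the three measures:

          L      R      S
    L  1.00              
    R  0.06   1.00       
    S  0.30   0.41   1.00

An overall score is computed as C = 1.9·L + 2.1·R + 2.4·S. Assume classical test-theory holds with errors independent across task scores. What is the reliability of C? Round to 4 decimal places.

Var(C) = 1.9²·17.4² + 2.1²·22.8² + 2.4²·3.7² + 2·[3.99·17.4·22.8·0.06 + 4.56·17.4·3.7·0.30 + 5.04·22.8·3.7·0.41] = 3464.31 + 714.736 = 4179.05.
Under uncorrelated errors the observed covariances equal the true-score covariances, so only the own-variance terms attenuate.
True-score variance = [1.9²·17.4²·0.58 + 2.1²·22.8²·0.85 + 2.4²·3.7²·0.69] + 714.736 = 2636.95 + 714.736 = 3351.68.
Reliability = 3351.68 / 4179.05 = 0.8020.

0.8020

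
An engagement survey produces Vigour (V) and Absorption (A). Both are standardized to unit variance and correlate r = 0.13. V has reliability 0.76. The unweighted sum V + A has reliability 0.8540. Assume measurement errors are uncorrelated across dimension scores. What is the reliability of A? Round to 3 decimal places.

Var(V+A) = 2 + 2·0.13 = 2.260.
True-score variance = ρ_V + ρ_A + 2·0.13, so 0.8540 = (0.76 + ρ_A + 0.26) / 2.260.
ρ_A = 0.8540·2.260 − 0.76 − 0.26 = 0.910.

0.910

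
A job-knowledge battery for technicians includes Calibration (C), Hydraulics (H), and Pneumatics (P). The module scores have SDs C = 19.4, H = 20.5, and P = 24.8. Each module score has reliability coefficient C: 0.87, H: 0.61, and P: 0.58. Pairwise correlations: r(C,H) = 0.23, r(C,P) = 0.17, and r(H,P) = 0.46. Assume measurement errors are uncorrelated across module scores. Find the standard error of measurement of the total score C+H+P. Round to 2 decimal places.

Var(total) = 1411.65 + 814.251 = 2225.9.
True-score variance = 940.509 + 814.251 = 1754.76, so reliability = 0.7883.
Error variance = 2225.9 − 1754.76 = 471.141; SEM = √471.141 = 21.71.

21.71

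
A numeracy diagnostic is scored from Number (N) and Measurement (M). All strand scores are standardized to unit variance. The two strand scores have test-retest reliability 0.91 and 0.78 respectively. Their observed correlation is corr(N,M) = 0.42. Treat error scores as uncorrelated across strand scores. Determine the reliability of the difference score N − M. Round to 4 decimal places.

Var(N−M) = 1 + 1 − 2·0.42 = 2 − 0.84 = 1.16.
With uncorrelated errors the cross-covariances are all true-score covariance, so they carry over unchanged; only the diagonal terms shrink to ρᵢσᵢ².
True-score variance = [0.91 + 0.78] − 0.84 = 1.69 − 0.84 = 0.85.
Reliability = 0.85 / 1.16 = 0.7328.

0.7328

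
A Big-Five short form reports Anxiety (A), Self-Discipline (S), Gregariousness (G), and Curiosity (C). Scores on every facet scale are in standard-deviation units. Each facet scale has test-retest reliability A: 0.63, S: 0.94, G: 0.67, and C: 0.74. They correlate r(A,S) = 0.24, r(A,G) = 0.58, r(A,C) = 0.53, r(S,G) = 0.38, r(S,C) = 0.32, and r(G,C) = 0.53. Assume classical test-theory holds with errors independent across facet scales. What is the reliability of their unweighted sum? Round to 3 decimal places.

Var(A+S+G+C) = 4 + 2·[0.24 + 0.58 + 0.53 + 0.38 + 0.32 + 0.53] = 4 + 5.16 = 9.16.
Under uncorrelated errors the observed covariances equal the true-score covariances, so only the own-variance terms attenuate.
True-score variance = [0.63 + 0.94 + 0.67 + 0.74] + 5.16 = 2.98 + 5.16 = 8.14.
Reliability = 8.14 / 9.16 = 0.889.

0.889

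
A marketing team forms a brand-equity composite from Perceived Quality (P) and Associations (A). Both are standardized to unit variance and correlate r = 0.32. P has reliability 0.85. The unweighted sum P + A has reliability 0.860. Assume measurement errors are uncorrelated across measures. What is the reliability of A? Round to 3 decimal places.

Var(P+A) = 2 + 2·0.32 = 2.640.
True-score variance = ρ_P + ρ_A + 2·0.32, so 0.860 = (0.85 + ρ_A + 0.64) / 2.640.
ρ_A = 0.860·2.640 − 0.85 − 0.64 = 0.780.

0.780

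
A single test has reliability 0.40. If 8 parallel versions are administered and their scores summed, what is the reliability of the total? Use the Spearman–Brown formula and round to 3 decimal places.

ρ_k = kρ / (1 + (k−1)ρ) = 8·0.40 / (1 + 7·0.40) = 3.200 / 3.800 = 0.842.

0.842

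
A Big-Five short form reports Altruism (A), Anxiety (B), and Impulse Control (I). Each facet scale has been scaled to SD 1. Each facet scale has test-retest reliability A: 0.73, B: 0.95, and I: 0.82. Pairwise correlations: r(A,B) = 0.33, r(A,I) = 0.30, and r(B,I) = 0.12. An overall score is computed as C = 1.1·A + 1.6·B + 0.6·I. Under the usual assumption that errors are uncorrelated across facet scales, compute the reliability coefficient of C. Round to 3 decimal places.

0.912

Var(C) = 1.1² + 1.6² + 0.6² + 2·[1.76·0.33 + 0.66·0.30 + 0.96·0.12] = 4.13 + 1.788 = 5.918.
Under uncorrelated errors the observed covariances equal the true-score covariances, so only the own-variance terms attenuate.
True-score variance = [1.1²·0.73 + 1.6²·0.95 + 0.6²·0.82] + 1.788 = 3.6105 + 1.788 = 5.3985.
Reliability = 5.3985 / 5.918 = 0.912.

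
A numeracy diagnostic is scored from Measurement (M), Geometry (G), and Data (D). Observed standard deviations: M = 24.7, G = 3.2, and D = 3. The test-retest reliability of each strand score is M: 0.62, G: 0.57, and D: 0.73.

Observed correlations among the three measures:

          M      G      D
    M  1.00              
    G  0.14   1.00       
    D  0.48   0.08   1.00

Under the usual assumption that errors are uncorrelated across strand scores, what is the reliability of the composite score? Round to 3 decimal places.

0.670

Var(M+G+D) = 24.7² + 3.2² + 3² + 2·[24.7·3.2·0.14 + 24.7·3·0.48 + 3.2·3·0.08] = 629.33 + 94.8032 = 724.133.
With uncorrelated errors the cross-covariances are all true-score covariance, so they carry over unchanged; only the diagonal terms shrink to ρᵢσᵢ².
True-score variance = [24.7²·0.62 + 3.2²·0.57 + 3²·0.73] + 94.8032 = 390.663 + 94.8032 = 485.466.
Reliability = 485.466 / 724.133 = 0.670.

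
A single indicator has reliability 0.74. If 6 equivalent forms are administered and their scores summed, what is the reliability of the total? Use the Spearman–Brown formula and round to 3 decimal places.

0.945

ρ_k = kρ / (1 + (k−1)ρ) = 6·0.74 / (1 + 5·0.74) = 4.440 / 4.700 = 0.945.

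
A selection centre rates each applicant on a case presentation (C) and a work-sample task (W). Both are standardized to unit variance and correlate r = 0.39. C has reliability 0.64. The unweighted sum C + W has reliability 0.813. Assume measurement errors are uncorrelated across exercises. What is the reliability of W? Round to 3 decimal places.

Var(C+W) = 2 + 2·0.39 = 2.780.
True-score variance = ρ_C + ρ_W + 2·0.39, so 0.813 = (0.64 + ρ_W + 0.78) / 2.780.
ρ_W = 0.813·2.780 − 0.64 − 0.78 = 0.840.

0.840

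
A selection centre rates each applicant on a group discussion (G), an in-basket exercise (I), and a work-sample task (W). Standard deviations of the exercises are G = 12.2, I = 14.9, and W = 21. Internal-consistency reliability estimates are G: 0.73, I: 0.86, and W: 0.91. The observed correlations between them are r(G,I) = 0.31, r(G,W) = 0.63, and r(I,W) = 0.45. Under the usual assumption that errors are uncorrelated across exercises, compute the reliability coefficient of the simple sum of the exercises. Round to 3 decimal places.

0.927

Var(G+I+W) = 12.2² + 14.9² + 21² + 2·[12.2·14.9·0.31 + 12.2·21·0.63 + 14.9·21·0.45] = 811.85 + 717.126 = 1528.98.
Because errors are independent across components, Cov(Tᵢ,Tⱼ) = Cov(Xᵢ,Xⱼ); the off-diagonal part of the true-score variance is the same as above.
True-score variance = [12.2²·0.73 + 14.9²·0.86 + 21²·0.91] + 717.126 = 700.892 + 717.126 = 1418.02.
Reliability = 1418.02 / 1528.98 = 0.927.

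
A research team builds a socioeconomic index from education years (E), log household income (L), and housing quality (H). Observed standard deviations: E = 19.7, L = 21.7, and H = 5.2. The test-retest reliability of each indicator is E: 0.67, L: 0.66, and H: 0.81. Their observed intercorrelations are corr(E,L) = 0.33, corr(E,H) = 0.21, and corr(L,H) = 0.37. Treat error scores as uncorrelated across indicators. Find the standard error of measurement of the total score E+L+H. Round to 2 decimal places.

17.13

Var(total) = 886.02 + 408.67 = 1294.69.
True-score variance = 592.71 + 408.67 = 1001.38, so reliability = 0.7735.
Error variance = 1294.69 − 1001.38 = 293.31; SEM = √293.31 = 17.13.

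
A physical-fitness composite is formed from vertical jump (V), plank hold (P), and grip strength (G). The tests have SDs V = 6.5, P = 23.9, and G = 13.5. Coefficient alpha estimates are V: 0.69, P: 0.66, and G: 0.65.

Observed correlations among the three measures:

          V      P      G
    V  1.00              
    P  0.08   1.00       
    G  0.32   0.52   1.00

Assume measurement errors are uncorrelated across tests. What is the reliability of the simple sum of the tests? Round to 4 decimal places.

0.7764

Var(V+P+G) = 6.5² + 23.9² + 13.5² + 2·[6.5·23.9·0.08 + 6.5·13.5·0.32 + 23.9·13.5·0.52] = 795.71 + 416.572 = 1212.28.
Under uncorrelated errors the observed covariances equal the true-score covariances, so only the own-variance terms attenuate.
True-score variance = [6.5²·0.69 + 23.9²·0.66 + 13.5²·0.65] + 416.572 = 524.614 + 416.572 = 941.186.
Reliability = 941.186 / 1212.28 = 0.7764.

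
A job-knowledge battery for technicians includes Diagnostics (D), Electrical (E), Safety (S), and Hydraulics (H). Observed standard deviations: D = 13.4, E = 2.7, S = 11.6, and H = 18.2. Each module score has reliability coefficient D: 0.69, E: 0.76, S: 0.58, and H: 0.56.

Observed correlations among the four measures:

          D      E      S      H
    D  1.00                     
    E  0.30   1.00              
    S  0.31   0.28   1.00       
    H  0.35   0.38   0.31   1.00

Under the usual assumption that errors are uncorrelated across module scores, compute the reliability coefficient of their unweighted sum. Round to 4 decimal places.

0.7696

Var(D+E+S+H) = 13.4² + 2.7² + 11.6² + 18.2² + 2·[13.4·2.7·0.30 + 13.4·11.6·0.31 + 13.4·18.2·0.35 + 2.7·11.6·0.28 + 2.7·18.2·0.38 + 11.6·18.2·0.31] = 652.65 + 474.577 = 1127.23.
Because errors are independent across components, Cov(Tᵢ,Tⱼ) = Cov(Xᵢ,Xⱼ); the off-diagonal part of the true-score variance is the same as above.
True-score variance = [13.4²·0.69 + 2.7²·0.76 + 11.6²·0.58 + 18.2²·0.56] + 474.577 = 392.976 + 474.577 = 867.553.
Reliability = 867.553 / 1127.23 = 0.7696.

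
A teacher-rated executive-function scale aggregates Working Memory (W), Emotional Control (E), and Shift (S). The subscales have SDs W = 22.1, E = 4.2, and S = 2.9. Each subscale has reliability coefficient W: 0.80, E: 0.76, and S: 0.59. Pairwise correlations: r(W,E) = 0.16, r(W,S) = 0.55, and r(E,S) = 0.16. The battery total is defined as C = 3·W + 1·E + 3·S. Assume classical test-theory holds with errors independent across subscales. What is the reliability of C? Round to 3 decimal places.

0.825

Var(C) = 3²·22.1² + 4.2² + 3²·2.9² + 2·[3·22.1·4.2·0.16 + 9·22.1·2.9·0.55 + 3·4.2·2.9·0.16] = 4489.02 + 735.291 = 5224.31.
Because errors are independent across components, Cov(Tᵢ,Tⱼ) = Cov(Xᵢ,Xⱼ); the off-diagonal part of the true-score variance is the same as above.
True-score variance = [3²·22.1²·0.80 + 4.2²·0.76 + 3²·2.9²·0.59] + 735.291 = 3574.62 + 735.291 = 4309.91.
Reliability = 4309.91 / 5224.31 = 0.825.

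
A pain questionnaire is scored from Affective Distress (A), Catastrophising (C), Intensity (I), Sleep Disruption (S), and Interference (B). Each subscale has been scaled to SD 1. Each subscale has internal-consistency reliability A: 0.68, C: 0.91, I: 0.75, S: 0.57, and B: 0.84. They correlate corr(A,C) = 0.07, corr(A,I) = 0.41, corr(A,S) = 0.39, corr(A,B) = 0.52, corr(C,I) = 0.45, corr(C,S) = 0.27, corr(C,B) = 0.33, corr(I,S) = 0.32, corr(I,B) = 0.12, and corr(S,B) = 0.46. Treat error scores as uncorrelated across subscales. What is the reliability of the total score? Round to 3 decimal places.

Var(A+C+I+S+B) = 5 + 2·[0.07 + 0.41 + 0.39 + 0.52 + 0.45 + 0.27 + 0.33 + 0.32 + 0.12 + 0.46] = 5 + 6.68 = 11.68.
Because errors are independent across components, Cov(Tᵢ,Tⱼ) = Cov(Xᵢ,Xⱼ); the off-diagonal part of the true-score variance is the same as above.
True-score variance = [0.68 + 0.91 + 0.75 + 0.57 + 0.84] + 6.68 = 3.75 + 6.68 = 10.43.
Reliability = 10.43 / 11.68 = 0.893.

0.893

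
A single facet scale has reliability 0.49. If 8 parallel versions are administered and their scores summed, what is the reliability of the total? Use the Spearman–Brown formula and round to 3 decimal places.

0.885

ρ_k = kρ / (1 + (k−1)ρ) = 8·0.49 / (1 + 7·0.49) = 3.920 / 4.430 = 0.885.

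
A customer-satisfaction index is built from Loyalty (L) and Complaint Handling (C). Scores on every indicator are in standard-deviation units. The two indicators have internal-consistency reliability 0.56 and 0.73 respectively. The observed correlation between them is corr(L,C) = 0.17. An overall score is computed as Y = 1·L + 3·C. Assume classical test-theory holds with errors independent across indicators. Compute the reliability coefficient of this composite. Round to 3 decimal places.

0.740

Var(Y) = 1 + 3² + 2·[3·0.17] = 10 + 1.02 = 11.02.
With uncorrelated errors the cross-covariances are all true-score covariance, so they carry over unchanged; only the diagonal terms shrink to ρᵢσᵢ².
True-score variance = [0.56 + 3²·0.73] + 1.02 = 7.13 + 1.02 = 8.15.
Reliability = 8.15 / 11.02 = 0.740.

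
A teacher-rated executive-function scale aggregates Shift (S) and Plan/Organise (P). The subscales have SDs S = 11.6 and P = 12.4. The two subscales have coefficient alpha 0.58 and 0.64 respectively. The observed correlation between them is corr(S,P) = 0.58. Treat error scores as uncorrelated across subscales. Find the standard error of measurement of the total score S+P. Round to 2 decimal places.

10.58

Var(total) = 288.32 + 166.854 = 455.174.
True-score variance = 176.451 + 166.854 = 343.306, so reliability = 0.7542.
Error variance = 455.174 − 343.306 = 111.869; SEM = √111.869 = 10.58.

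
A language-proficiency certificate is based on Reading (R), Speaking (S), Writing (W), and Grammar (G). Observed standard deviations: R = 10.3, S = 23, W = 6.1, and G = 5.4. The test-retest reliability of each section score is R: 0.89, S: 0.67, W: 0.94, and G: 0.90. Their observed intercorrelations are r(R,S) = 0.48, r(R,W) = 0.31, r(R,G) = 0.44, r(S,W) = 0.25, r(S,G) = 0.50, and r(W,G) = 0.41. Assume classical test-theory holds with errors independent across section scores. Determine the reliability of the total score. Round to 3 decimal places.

Var(R+S+W+G) = 10.3² + 23² + 6.1² + 5.4² + 2·[10.3·23·0.48 + 10.3·6.1·0.31 + 10.3·5.4·0.44 + 23·6.1·0.25 + 23·5.4·0.50 + 6.1·5.4·0.41] = 701.46 + 536.685 = 1238.14.
Under uncorrelated errors the observed covariances equal the true-score covariances, so only the own-variance terms attenuate.
True-score variance = [10.3²·0.89 + 23²·0.67 + 6.1²·0.94 + 5.4²·0.90] + 536.685 = 510.072 + 536.685 = 1046.76.
Reliability = 1046.76 / 1238.14 = 0.845.

0.845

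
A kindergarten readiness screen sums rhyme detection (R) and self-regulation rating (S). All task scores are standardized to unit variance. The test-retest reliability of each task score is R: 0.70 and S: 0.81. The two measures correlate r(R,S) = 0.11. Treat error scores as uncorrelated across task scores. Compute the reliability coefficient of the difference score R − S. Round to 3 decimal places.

Var(R−S) = 1 + 1 − 2·0.11 = 2 − 0.22 = 1.78.
With uncorrelated errors the cross-covariances are all true-score covariance, so they carry over unchanged; only the diagonal terms shrink to ρᵢσᵢ².
True-score variance = [0.70 + 0.81] − 0.22 = 1.51 − 0.22 = 1.29.
Reliability = 1.29 / 1.78 = 0.725.

0.725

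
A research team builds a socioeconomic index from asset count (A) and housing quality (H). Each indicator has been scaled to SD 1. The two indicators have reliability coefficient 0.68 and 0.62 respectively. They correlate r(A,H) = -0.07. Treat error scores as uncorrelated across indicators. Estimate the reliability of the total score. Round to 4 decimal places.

0.6237

Var(A+H) = 2 + 2·[(-0.07)] = 2 − 0.14 = 1.86.
With uncorrelated errors the cross-covariances are all true-score covariance, so they carry over unchanged; only the diagonal terms shrink to ρᵢσᵢ².
True-score variance = [0.68 + 0.62] − 0.14 = 1.3 − 0.14 = 1.16.
Reliability = 1.16 / 1.86 = 0.6237.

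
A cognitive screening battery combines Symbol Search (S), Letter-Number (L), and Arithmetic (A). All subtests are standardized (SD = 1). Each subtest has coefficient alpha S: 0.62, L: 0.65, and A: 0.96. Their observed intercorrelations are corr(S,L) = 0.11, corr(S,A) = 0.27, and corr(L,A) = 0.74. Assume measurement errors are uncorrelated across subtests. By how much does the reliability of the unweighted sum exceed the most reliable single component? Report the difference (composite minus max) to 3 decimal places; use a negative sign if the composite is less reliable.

Var(sum) = 3 + 2.24 = 5.24; true-score variance = 2.23 + 2.24 = 4.47; composite reliability = 0.8531.
Max component reliability = 0.9600.
Difference = 0.8531 − 0.9600 = -0.107.

-0.107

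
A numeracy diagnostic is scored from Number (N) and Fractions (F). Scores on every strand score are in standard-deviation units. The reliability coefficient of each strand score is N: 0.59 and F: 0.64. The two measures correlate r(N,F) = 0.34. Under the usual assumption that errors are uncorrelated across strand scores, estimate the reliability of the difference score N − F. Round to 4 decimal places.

Var(N−F) = 1 + 1 − 2·0.34 = 2 − 0.68 = 1.32.
Because errors are independent across components, Cov(Tᵢ,Tⱼ) = Cov(Xᵢ,Xⱼ); the off-diagonal part of the true-score variance is the same as above.
True-score variance = [0.59 + 0.64] − 0.68 = 1.23 − 0.68 = 0.55.
Reliability = 0.55 / 1.32 = 0.4167.

0.4167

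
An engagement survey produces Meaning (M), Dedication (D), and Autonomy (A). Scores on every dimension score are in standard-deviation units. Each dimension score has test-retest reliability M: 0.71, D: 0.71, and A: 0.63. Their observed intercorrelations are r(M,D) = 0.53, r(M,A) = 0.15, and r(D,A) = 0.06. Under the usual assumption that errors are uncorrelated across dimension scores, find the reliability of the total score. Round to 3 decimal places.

Var(M+D+A) = 3 + 2·[0.53 + 0.15 + 0.06] = 3 + 1.48 = 4.48.
Under uncorrelated errors the observed covariances equal the true-score covariances, so only the own-variance terms attenuate.
True-score variance = [0.71 + 0.71 + 0.63] + 1.48 = 2.05 + 1.48 = 3.53.
Reliability = 3.53 / 4.48 = 0.788.

0.788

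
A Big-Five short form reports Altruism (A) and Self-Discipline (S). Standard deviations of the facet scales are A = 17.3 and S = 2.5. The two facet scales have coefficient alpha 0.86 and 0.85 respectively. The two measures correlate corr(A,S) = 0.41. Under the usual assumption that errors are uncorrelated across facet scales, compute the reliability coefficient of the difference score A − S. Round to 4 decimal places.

0.8414

Var(A−S) = 17.3² + 2.5² − 2·17.3·2.5·0.41 = 305.54 − 35.465 = 270.075.
Under uncorrelated errors the observed covariances equal the true-score covariances, so only the own-variance terms attenuate.
True-score variance = [17.3²·0.86 + 2.5²·0.85] − 35.465 = 262.702 − 35.465 = 227.237.
Reliability = 227.237 / 270.075 = 0.8414.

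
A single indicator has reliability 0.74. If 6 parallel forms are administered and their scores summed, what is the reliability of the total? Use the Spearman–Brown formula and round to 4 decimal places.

0.9447

ρ_k = kρ / (1 + (k−1)ρ) = 6·0.74 / (1 + 5·0.74) = 4.440 / 4.700 = 0.9447.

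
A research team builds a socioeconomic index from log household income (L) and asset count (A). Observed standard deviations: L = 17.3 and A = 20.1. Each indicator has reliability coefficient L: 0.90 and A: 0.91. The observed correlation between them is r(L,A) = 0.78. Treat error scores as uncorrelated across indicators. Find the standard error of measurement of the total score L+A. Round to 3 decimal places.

8.142

Var(total) = 703.3 + 542.459 = 1245.76.
True-score variance = 637.01 + 542.459 = 1179.47, so reliability = 0.9468.
Error variance = 1245.76 − 1179.47 = 66.2899; SEM = √66.2899 = 8.142.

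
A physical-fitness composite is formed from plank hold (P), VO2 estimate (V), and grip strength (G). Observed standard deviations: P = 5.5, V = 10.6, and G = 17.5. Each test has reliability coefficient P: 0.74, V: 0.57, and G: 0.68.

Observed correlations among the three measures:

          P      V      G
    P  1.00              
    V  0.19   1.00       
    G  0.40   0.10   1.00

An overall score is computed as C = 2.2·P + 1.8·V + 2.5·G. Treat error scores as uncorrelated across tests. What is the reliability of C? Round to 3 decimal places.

0.740

Var(C) = 2.2²·5.5² + 1.8²·10.6² + 2.5²·17.5² + 2·[3.96·5.5·10.6·0.19 + 5.5·5.5·17.5·0.40 + 4.5·10.6·17.5·0.10] = 2424.52 + 678.18 = 3102.7.
Because errors are independent across components, Cov(Tᵢ,Tⱼ) = Cov(Xᵢ,Xⱼ); the off-diagonal part of the true-score variance is the same as above.
True-score variance = [2.2²·5.5²·0.74 + 1.8²·10.6²·0.57 + 2.5²·17.5²·0.68] + 678.18 = 1617.41 + 678.18 = 2295.59.
Reliability = 2295.59 / 3102.7 = 0.740.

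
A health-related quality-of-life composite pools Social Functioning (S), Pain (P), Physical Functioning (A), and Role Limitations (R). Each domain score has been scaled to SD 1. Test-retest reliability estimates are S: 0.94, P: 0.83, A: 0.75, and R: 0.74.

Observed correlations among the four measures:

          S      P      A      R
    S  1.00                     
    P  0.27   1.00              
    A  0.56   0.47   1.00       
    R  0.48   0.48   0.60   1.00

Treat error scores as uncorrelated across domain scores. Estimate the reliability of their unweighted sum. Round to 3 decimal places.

0.924

Var(S+P+A+R) = 4 + 2·[0.27 + 0.56 + 0.48 + 0.47 + 0.48 + 0.60] = 4 + 5.72 = 9.72.
Because errors are independent across components, Cov(Tᵢ,Tⱼ) = Cov(Xᵢ,Xⱼ); the off-diagonal part of the true-score variance is the same as above.
True-score variance = [0.94 + 0.83 + 0.75 + 0.74] + 5.72 = 3.26 + 5.72 = 8.98.
Reliability = 8.98 / 9.72 = 0.924.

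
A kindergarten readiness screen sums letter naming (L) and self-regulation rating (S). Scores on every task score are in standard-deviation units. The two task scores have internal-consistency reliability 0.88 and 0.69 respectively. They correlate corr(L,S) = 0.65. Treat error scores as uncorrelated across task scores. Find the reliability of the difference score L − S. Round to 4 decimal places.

0.3857

Var(L−S) = 1 + 1 − 2·0.65 = 2 − 1.3 = 0.7.
Because errors are independent across components, Cov(Tᵢ,Tⱼ) = Cov(Xᵢ,Xⱼ); the off-diagonal part of the true-score variance is the same as above.
True-score variance = [0.88 + 0.69] − 1.3 = 1.57 − 1.3 = 0.27.
Reliability = 0.27 / 0.7 = 0.3857.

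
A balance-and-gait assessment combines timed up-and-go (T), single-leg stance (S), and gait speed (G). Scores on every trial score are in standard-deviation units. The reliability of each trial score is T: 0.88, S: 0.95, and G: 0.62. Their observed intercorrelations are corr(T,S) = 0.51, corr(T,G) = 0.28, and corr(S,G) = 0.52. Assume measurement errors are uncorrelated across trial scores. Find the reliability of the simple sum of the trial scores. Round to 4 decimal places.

Var(T+S+G) = 3 + 2·[0.51 + 0.28 + 0.52] = 3 + 2.62 = 5.62.
Under uncorrelated errors the observed covariances equal the true-score covariances, so only the own-variance terms attenuate.
True-score variance = [0.88 + 0.95 + 0.62] + 2.62 = 2.45 + 2.62 = 5.07.
Reliability = 5.07 / 5.62 = 0.9021.

0.9021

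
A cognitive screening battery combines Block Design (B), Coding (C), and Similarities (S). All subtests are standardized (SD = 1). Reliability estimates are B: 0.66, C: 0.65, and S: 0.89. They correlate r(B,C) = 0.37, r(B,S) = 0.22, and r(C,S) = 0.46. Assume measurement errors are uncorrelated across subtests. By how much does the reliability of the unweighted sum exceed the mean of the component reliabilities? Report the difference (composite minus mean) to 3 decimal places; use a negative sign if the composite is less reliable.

Var(sum) = 3 + 2.1 = 5.1; true-score variance = 2.2 + 2.1 = 4.3; composite reliability = 0.8431.
Mean component reliability = 0.7333.
Difference = 0.8431 − 0.7333 = 0.110.

0.110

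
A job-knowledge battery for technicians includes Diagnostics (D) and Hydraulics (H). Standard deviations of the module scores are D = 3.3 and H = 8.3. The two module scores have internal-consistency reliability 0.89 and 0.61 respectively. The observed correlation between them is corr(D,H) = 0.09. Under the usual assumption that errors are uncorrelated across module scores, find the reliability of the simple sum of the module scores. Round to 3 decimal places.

0.669

Var(D+H) = 3.3² + 8.3² + 2·[3.3·8.3·0.09] = 79.78 + 4.9302 = 84.7102.
With uncorrelated errors the cross-covariances are all true-score covariance, so they carry over unchanged; only the diagonal terms shrink to ρᵢσᵢ².
True-score variance = [3.3²·0.89 + 8.3²·0.61] + 4.9302 = 51.715 + 4.9302 = 56.6452.
Reliability = 56.6452 / 84.7102 = 0.669.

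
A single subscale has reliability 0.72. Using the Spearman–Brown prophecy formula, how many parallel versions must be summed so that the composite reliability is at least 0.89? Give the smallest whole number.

k ≥ ρ*(1−ρ₁)/(ρ₁(1−ρ*)) = 0.89·0.28 / (0.72·0.11) = 3.146.
Smallest integer k = 4.

4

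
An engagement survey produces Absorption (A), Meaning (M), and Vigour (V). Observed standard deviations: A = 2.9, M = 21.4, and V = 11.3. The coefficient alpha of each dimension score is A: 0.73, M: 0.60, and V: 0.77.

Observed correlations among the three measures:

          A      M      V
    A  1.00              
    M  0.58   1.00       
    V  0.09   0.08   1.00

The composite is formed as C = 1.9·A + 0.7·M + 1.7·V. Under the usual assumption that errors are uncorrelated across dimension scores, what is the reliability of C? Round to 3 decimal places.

0.767

Var(C) = 1.9²·2.9² + 0.7²·21.4² + 1.7²·11.3² + 2·[1.33·2.9·21.4·0.58 + 3.23·2.9·11.3·0.09 + 1.19·21.4·11.3·0.08] = 623.785 + 160.841 = 784.626.
With uncorrelated errors the cross-covariances are all true-score covariance, so they carry over unchanged; only the diagonal terms shrink to ρᵢσᵢ².
True-score variance = [1.9²·2.9²·0.73 + 0.7²·21.4²·0.60 + 1.7²·11.3²·0.77] + 160.841 = 440.952 + 160.841 = 601.793.
Reliability = 601.793 / 784.626 = 0.767.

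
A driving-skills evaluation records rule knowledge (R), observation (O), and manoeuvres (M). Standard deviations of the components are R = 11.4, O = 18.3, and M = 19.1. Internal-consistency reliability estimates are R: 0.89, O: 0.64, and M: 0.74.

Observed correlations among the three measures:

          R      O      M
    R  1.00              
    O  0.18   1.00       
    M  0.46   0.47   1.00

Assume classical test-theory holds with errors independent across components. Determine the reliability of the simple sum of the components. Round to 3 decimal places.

0.840

Var(R+O+M) = 11.4² + 18.3² + 19.1² + 2·[11.4·18.3·0.18 + 11.4·19.1·0.46 + 18.3·19.1·0.47] = 829.66 + 603.982 = 1433.64.
Under uncorrelated errors the observed covariances equal the true-score covariances, so only the own-variance terms attenuate.
True-score variance = [11.4²·0.89 + 18.3²·0.64 + 19.1²·0.74] + 603.982 = 599.953 + 603.982 = 1203.94.
Reliability = 1203.94 / 1433.64 = 0.840.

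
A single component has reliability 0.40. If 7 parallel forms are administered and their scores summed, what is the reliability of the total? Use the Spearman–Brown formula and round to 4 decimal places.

0.8235

ρ_k = kρ / (1 + (k−1)ρ) = 7·0.40 / (1 + 6·0.40) = 2.800 / 3.400 = 0.8235.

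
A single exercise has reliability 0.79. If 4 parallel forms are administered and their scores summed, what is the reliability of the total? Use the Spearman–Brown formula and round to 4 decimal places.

0.9377

ρ_k = kρ / (1 + (k−1)ρ) = 4·0.79 / (1 + 3·0.79) = 3.160 / 3.370 = 0.9377.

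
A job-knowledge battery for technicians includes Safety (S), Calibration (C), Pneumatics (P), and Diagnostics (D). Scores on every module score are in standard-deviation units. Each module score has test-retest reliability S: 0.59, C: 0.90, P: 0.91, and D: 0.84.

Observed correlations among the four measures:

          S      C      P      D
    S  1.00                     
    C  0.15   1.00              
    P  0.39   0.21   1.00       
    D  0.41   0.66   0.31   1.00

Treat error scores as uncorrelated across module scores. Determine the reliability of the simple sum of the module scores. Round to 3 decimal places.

Var(S+C+P+D) = 4 + 2·[0.15 + 0.39 + 0.41 + 0.21 + 0.66 + 0.31] = 4 + 4.26 = 8.26.
Because errors are independent across components, Cov(Tᵢ,Tⱼ) = Cov(Xᵢ,Xⱼ); the off-diagonal part of the true-score variance is the same as above.
True-score variance = [0.59 + 0.90 + 0.91 + 0.84] + 4.26 = 3.24 + 4.26 = 7.5.
Reliability = 7.5 / 8.26 = 0.908.

0.908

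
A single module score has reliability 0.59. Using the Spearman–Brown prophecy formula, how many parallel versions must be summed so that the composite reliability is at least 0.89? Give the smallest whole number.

k ≥ ρ*(1−ρ₁)/(ρ₁(1−ρ*)) = 0.89·0.41 / (0.59·0.11) = 5.622.
Smallest integer k = 6.

6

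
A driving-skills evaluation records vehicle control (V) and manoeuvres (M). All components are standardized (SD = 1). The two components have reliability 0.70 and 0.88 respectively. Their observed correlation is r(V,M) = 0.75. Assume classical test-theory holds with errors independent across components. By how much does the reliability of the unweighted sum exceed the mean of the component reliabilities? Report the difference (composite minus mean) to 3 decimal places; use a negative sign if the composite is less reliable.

0.090

Var(sum) = 2 + 1.5 = 3.5; true-score variance = 1.58 + 1.5 = 3.08; composite reliability = 0.8800.
Mean component reliability = 0.7900.
Difference = 0.8800 − 0.7900 = 0.090.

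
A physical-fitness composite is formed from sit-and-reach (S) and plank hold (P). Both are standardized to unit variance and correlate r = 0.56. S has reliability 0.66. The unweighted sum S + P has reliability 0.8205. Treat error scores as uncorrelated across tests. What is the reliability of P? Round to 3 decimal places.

Var(S+P) = 2 + 2·0.56 = 3.120.
True-score variance = ρ_S + ρ_P + 2·0.56, so 0.8205 = (0.66 + ρ_P + 1.12) / 3.120.
ρ_P = 0.8205·3.120 − 0.66 − 1.12 = 0.780.

0.780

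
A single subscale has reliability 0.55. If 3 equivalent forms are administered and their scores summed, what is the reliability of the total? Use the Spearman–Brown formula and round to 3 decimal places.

ρ_k = kρ / (1 + (k−1)ρ) = 3·0.55 / (1 + 2·0.55) = 1.650 / 2.100 = 0.786.

0.786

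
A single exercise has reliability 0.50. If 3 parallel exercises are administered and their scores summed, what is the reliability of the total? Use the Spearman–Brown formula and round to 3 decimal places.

ρ_k = kρ / (1 + (k−1)ρ) = 3·0.50 / (1 + 2·0.50) = 1.500 / 2.000 = 0.750.

0.750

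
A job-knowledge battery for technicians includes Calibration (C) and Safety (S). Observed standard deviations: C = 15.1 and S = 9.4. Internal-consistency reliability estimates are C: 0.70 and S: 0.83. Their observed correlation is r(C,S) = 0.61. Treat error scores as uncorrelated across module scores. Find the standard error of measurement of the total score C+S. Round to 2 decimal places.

9.13

Var(total) = 316.37 + 173.167 = 489.537.
True-score variance = 232.946 + 173.167 = 406.113, so reliability = 0.8296.
Error variance = 489.537 − 406.113 = 83.4242; SEM = √83.4242 = 9.13.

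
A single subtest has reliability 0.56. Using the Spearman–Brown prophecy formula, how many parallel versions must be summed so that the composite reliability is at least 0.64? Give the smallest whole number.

k ≥ ρ*(1−ρ₁)/(ρ₁(1−ρ*)) = 0.64·0.44 / (0.56·0.36) = 1.397.
Smallest integer k = 2.

2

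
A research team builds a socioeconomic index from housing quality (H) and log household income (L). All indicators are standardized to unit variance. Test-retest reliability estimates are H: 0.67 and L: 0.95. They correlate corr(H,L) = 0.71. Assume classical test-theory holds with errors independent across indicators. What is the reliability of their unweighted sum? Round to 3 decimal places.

0.889

Var(H+L) = 2 + 2·[0.71] = 2 + 1.42 = 3.42.
Under uncorrelated errors the observed covariances equal the true-score covariances, so only the own-variance terms attenuate.
True-score variance = [0.67 + 0.95] + 1.42 = 1.62 + 1.42 = 3.04.
Reliability = 3.04 / 3.42 = 0.889.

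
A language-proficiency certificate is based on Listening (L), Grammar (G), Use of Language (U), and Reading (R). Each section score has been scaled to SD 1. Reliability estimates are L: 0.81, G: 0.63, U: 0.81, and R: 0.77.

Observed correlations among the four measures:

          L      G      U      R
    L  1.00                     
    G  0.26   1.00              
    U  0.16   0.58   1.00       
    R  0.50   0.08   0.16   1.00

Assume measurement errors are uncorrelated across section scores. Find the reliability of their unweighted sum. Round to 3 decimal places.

0.869

Var(L+G+U+R) = 4 + 2·[0.26 + 0.16 + 0.50 + 0.58 + 0.08 + 0.16] = 4 + 3.48 = 7.48.
Because errors are independent across components, Cov(Tᵢ,Tⱼ) = Cov(Xᵢ,Xⱼ); the off-diagonal part of the true-score variance is the same as above.
True-score variance = [0.81 + 0.63 + 0.81 + 0.77] + 3.48 = 3.02 + 3.48 = 6.5.
Reliability = 6.5 / 7.48 = 0.869.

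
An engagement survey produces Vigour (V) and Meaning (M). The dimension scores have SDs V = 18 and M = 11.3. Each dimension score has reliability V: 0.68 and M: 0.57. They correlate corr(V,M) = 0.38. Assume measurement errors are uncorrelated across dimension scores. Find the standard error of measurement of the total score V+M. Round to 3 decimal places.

Var(total) = 451.69 + 154.584 = 606.274.
True-score variance = 293.103 + 154.584 = 447.687, so reliability = 0.7384.
Error variance = 606.274 − 447.687 = 158.587; SEM = √158.587 = 12.593.

12.593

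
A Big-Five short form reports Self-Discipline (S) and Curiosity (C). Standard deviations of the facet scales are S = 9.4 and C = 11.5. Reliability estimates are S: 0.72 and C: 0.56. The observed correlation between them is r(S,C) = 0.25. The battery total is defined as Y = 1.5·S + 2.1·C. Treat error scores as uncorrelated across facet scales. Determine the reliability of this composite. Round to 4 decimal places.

Var(Y) = 1.5²·9.4² + 2.1²·11.5² + 2·[3.15·9.4·11.5·0.25] = 782.033 + 170.258 = 952.29.
Because errors are independent across components, Cov(Tᵢ,Tⱼ) = Cov(Xᵢ,Xⱼ); the off-diagonal part of the true-score variance is the same as above.
True-score variance = [1.5²·9.4²·0.72 + 2.1²·11.5²·0.56] + 170.258 = 469.748 + 170.258 = 640.005.
Reliability = 640.005 / 952.29 = 0.6721.

0.6721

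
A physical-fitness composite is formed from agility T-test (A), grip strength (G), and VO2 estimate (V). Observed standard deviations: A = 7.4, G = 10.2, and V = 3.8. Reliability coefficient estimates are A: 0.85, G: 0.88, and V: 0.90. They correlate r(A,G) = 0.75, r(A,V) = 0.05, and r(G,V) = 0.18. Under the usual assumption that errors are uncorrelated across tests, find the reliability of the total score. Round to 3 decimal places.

Var(A+G+V) = 7.4² + 10.2² + 3.8² + 2·[7.4·10.2·0.75 + 7.4·3.8·0.05 + 10.2·3.8·0.18] = 173.24 + 129.986 = 303.226.
Because errors are independent across components, Cov(Tᵢ,Tⱼ) = Cov(Xᵢ,Xⱼ); the off-diagonal part of the true-score variance is the same as above.
True-score variance = [7.4²·0.85 + 10.2²·0.88 + 3.8²·0.90] + 129.986 = 151.097 + 129.986 = 281.083.
Reliability = 281.083 / 303.226 = 0.927.

0.927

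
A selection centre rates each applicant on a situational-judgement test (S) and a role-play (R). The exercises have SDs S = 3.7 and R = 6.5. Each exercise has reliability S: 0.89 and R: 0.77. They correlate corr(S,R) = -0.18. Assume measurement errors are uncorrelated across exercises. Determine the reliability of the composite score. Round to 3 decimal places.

0.763

Var(S+R) = 3.7² + 6.5² + 2·[3.7·6.5·(-0.18)] = 55.94 − 8.658 = 47.282.
Under uncorrelated errors the observed covariances equal the true-score covariances, so only the own-variance terms attenuate.
True-score variance = [3.7²·0.89 + 6.5²·0.77] − 8.658 = 44.7166 − 8.658 = 36.0586.
Reliability = 36.0586 / 47.282 = 0.763.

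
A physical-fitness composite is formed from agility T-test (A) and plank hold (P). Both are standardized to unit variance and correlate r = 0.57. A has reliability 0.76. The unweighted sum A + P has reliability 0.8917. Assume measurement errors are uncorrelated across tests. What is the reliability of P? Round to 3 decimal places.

Var(A+P) = 2 + 2·0.57 = 3.140.
True-score variance = ρ_A + ρ_P + 2·0.57, so 0.8917 = (0.76 + ρ_P + 1.14) / 3.140.
ρ_P = 0.8917·3.140 − 0.76 − 1.14 = 0.900.

0.900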